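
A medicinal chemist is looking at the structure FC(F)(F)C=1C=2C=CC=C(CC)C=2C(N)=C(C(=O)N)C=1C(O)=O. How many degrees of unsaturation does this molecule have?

Molecular formula: C15H13F3N2O3.
DoU = (2C + 2 + N − H − X) / 2, where X is the halogen count and O/S are ignored.
    = (2·15 + 2 + 2 − 13 − 3) / 2 = 18 / 2 = 9.

9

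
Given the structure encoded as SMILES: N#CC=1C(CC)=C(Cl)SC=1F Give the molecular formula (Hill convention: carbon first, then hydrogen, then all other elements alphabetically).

C7H5ClFNS

Walk through each heavy atom and fill implicit hydrogens from standard valence (C 4, N 3, O 2, S 2, halogen 1):
  atom 1: N, bond orders sum to 3 (valence 3) → 0 H
  atom 2: C, bond orders sum to 4 (valence 4) → 0 H
  atom 3: C, bond orders sum to 4 (valence 4) → 0 H
  atom 4: C, bond orders sum to 4 (valence 4) → 0 H
  atom 5: C, bond orders sum to 2 (valence 4) → 2 H
  atom 6: C, bond orders sum to 1 (valence 4) → 3 H
  atom 7: C, bond orders sum to 4 (valence 4) → 0 H
  atom 8: Cl (halogen, monovalent) → 0 H
  atom 9: S, bond orders sum to 2 (valence 2) → 0 H
  atom 10: C, bond orders sum to 4 (valence 4) → 0 H
  atom 11: F (halogen, monovalent) → 0 H
Totals → C:7, H:5, Cl:1, F:1, N:1, S:1.
In Hill order: C7H5ClFNS.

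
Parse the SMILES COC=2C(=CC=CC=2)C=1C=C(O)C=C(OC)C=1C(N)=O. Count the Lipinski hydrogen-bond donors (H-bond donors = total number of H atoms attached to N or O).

3

Donors: find every N or O and count the H atoms it carries.
  atom 2 (O): bond orders sum to 2 → 0 H
  atom 12 (O): bond orders sum to 1 → 1 H
  atom 15 (O): bond orders sum to 2 → 0 H
  atom 19 (N): bond orders sum to 1 → 2 H
  atom 20 (O): bond orders sum to 2 → 0 H
Lipinski HBD = 3.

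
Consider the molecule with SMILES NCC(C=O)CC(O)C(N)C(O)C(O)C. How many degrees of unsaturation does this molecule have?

Degree of unsaturation = (number of rings) + (number of π bonds).
Ring closures in the SMILES: 0.
π bonds: 1 double bond (each 1 DoU) → 1 DoU from unsaturation.
Total DoU = 0 + 1 = 1.

1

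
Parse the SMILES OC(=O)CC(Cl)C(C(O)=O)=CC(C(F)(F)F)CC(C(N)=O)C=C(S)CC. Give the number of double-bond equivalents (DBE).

Molecular formula: C15H19ClF3NO5S.
DoU = (2C + 2 + N − H − X) / 2, where X is the halogen count and O/S are ignored.
    = (2·15 + 2 + 1 − 19 − 4) / 2 = 10 / 2 = 5.

5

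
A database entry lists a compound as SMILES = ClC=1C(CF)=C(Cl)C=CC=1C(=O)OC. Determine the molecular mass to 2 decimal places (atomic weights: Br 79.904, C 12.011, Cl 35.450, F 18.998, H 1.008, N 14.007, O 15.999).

237.05 g/mol

First, the molecular formula is C9H7Cl2FO2 (counting implicit H from valence).
  C: 9 × 12.011 = 108.099
  Cl: 2 × 35.450 = 70.900
  F: 1 × 18.998 = 18.998
  H: 7 × 1.008 = 7.056
  O: 2 × 15.999 = 31.998
Sum: 9×12.011 + 2×35.450 + 1×18.998 + 7×1.008 + 2×15.999 = 237.051 → 237.05 g/mol.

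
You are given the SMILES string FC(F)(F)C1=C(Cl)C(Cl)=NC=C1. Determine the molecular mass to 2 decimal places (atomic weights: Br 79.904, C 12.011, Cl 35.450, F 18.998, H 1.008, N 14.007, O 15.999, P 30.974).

215.98 g/mol

First, the molecular formula is C6H2Cl2F3N (counting implicit H from valence).
  C: 6 × 12.011 = 72.066
  Cl: 2 × 35.450 = 70.900
  F: 3 × 18.998 = 56.994
  H: 2 × 1.008 = 2.016
  N: 1 × 14.007 = 14.007
Sum: 6×12.011 + 2×35.450 + 3×18.998 + 2×1.008 + 1×14.007 = 215.983 → 215.98 g/mol.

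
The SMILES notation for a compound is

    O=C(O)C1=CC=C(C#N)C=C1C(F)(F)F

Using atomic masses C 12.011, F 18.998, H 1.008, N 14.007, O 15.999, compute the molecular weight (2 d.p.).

215.13 g/mol

First, the molecular formula is C9H4F3NO2 (counting implicit H from valence).
  C: 9 × 12.011 = 108.099
  F: 3 × 18.998 = 56.994
  H: 4 × 1.008 = 4.032
  N: 1 × 14.007 = 14.007
  O: 2 × 15.999 = 31.998
Sum: 9×12.011 + 3×18.998 + 4×1.008 + 1×14.007 + 2×15.999 = 215.130 → 215.13 g/mol.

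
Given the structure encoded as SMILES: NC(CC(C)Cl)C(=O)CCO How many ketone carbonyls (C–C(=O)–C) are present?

1

The ketone motif appears at heavy-atom position 7 in the SMILES.
Other groups present: 1 hydroxyl, 1 primary amine.
Ketone count: 1.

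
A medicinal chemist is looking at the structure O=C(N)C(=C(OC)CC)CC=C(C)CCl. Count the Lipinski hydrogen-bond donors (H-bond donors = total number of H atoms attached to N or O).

2

Donors: find every N or O and count the H atoms it carries.
  atom 1 (O): bond orders sum to 2 → 0 H
  atom 3 (N): bond orders sum to 1 → 2 H
  atom 6 (O): bond orders sum to 2 → 0 H
Lipinski HBD = 2.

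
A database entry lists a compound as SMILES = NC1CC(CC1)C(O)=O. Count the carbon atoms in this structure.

6

Count every carbon token in the SMILES (each C, including those in ring-closure positions and inside branches).
Carbon count: 6.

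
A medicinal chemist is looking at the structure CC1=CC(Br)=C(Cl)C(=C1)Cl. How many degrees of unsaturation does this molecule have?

4

Molecular formula: C7H5BrCl2.
DoU = (2C + 2 + N − H − X) / 2, where X is the halogen count and O/S are ignored.
    = (2·7 + 2 + 0 − 5 − 3) / 2 = 8 / 2 = 4.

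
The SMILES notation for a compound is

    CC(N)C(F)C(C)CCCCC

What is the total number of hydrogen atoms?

Walk through each heavy atom and fill implicit hydrogens from standard valence (C 4, N 3, O 2, S 2, halogen 1):
  atom 1: C, bond orders sum to 1 (valence 4) → 3 H
  atom 2: C, bond orders sum to 3 (valence 4) → 1 H
  atom 3: N, bond orders sum to 1 (valence 3) → 2 H
  atom 4: C, bond orders sum to 3 (valence 4) → 1 H
  atom 5: F (halogen, monovalent) → 0 H
  atom 6: C, bond orders sum to 3 (valence 4) → 1 H
  atom 7: C, bond orders sum to 1 (valence 4) → 3 H
  atom 8: C, bond orders sum to 2 (valence 4) → 2 H
  atom 9: C, bond orders sum to 2 (valence 4) → 2 H
  atom 10: C, bond orders sum to 2 (valence 4) → 2 H
  atom 11: C, bond orders sum to 2 (valence 4) → 2 H
  atom 12: C, bond orders sum to 1 (valence 4) → 3 H
Total hydrogens: 22.

22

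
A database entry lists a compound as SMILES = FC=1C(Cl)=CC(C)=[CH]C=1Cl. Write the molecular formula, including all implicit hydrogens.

Walk through each heavy atom and fill implicit hydrogens from standard valence (C 4, N 3, O 2, S 2, halogen 1):
  atom 1: F (halogen, monovalent) → 0 H
  atom 2: C, bond orders sum to 4 (valence 4) → 0 H
  atom 3: C, bond orders sum to 4 (valence 4) → 0 H
  atom 4: Cl (halogen, monovalent) → 0 H
  atom 5: C, bond orders sum to 3 (valence 4) → 1 H
  atom 6: C, bond orders sum to 4 (valence 4) → 0 H
  atom 7: C, bond orders sum to 1 (valence 4) → 3 H
  atom 8: C with explicit H count 1
  atom 9: C, bond orders sum to 4 (valence 4) → 0 H
  atom 10: Cl (halogen, monovalent) → 0 H
Totals → C:7, H:5, Cl:2, F:1.

C7H5Cl2F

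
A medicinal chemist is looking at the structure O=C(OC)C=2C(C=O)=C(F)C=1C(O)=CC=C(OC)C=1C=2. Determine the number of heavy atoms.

Every atom symbol written in the SMILES (organic subset) is one heavy atom; implicit H are not written.
Heavy atoms by element → C:14, F:1, O:5.
Total: 20.

20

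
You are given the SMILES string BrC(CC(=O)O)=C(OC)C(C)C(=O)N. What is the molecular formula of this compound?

C8H12BrNO4

Walk through each heavy atom and fill implicit hydrogens from standard valence (C 4, N 3, O 2, S 2, halogen 1):
  atom 1: Br (halogen, monovalent) → 0 H
  atom 2: C, bond orders sum to 4 (valence 4) → 0 H
  atom 3: C, bond orders sum to 2 (valence 4) → 2 H
  atom 4: C, bond orders sum to 4 (valence 4) → 0 H
  atom 5: O, bond orders sum to 2 (valence 2) → 0 H
  atom 6: O, bond orders sum to 1 (valence 2) → 1 H
  atom 7: C, bond orders sum to 4 (valence 4) → 0 H
  atom 8: O, bond orders sum to 2 (valence 2) → 0 H
  atom 9: C, bond orders sum to 1 (valence 4) → 3 H
  atom 10: C, bond orders sum to 3 (valence 4) → 1 H
  atom 11: C, bond orders sum to 1 (valence 4) → 3 H
  atom 12: C, bond orders sum to 4 (valence 4) → 0 H
  atom 13: O, bond orders sum to 2 (valence 2) → 0 H
  atom 14: N, bond orders sum to 1 (valence 3) → 2 H
Totals → C:8, H:12, Br:1, N:1, O:4.
In Hill order: C8H12BrNO4.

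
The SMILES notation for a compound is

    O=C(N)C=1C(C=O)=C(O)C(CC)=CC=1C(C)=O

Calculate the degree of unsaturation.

7

Molecular formula: C12H13NO4.
DoU = (2C + 2 + N − H − X) / 2, where X is the halogen count and O/S are ignored.
    = (2·12 + 2 + 1 − 13 − 0) / 2 = 14 / 2 = 7.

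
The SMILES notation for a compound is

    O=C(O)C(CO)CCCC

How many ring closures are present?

0

In SMILES, each pair of matching ring-closure digits denotes one ring-closing bond; the number of such bonds equals the number of independent rings.
Ring-closure bonds here: 0.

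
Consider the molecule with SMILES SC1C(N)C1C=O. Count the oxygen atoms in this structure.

Scan the SMILES for O atoms (remember two-letter symbols like Cl and Br are single atoms).
Oxygen count: 1.

1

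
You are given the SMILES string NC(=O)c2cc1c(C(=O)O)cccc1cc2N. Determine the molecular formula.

Walk through each heavy atom and fill implicit hydrogens from standard valence (C 4, N 3, O 2, S 2, halogen 1); for lowercase aromatic atoms, an aromatic c carries 1 H when it has two neighbours and 0 H with three, and aromatic n carries 0 H:
  atom 1: N, bond orders sum to 1 (valence 3) → 2 H
  atom 2: C, bond orders sum to 4 (valence 4) → 0 H
  atom 3: O, bond orders sum to 2 (valence 2) → 0 H
  atom 4: aromatic c, 3 neighbours → 0 H
  atom 5: aromatic c, 2 neighbours → 1 H
  atom 6: aromatic c, 3 neighbours → 0 H
  atom 7: aromatic c, 3 neighbours → 0 H
  atom 8: C, bond orders sum to 4 (valence 4) → 0 H
  atom 9: O, bond orders sum to 2 (valence 2) → 0 H
  atom 10: O, bond orders sum to 1 (valence 2) → 1 H
  atom 11: aromatic c, 2 neighbours → 1 H
  atom 12: aromatic c, 2 neighbours → 1 H
  atom 13: aromatic c, 2 neighbours → 1 H
  atom 14: aromatic c, 3 neighbours → 0 H
  atom 15: aromatic c, 2 neighbours → 1 H
  atom 16: aromatic c, 3 neighbours → 0 H
  atom 17: N, bond orders sum to 1 (valence 3) → 2 H
Totals → C:12, H:10, N:2, O:3.

C12H10N2O3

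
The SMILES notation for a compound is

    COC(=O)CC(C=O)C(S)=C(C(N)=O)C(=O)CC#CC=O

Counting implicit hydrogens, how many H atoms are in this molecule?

13

Walk through each heavy atom and fill implicit hydrogens from standard valence (C 4, N 3, O 2, S 2, halogen 1):
  atom 1: C, bond orders sum to 1 (valence 4) → 3 H
  atom 2: O, bond orders sum to 2 (valence 2) → 0 H
  atom 3: C, bond orders sum to 4 (valence 4) → 0 H
  atom 4: O, bond orders sum to 2 (valence 2) → 0 H
  atom 5: C, bond orders sum to 2 (valence 4) → 2 H
  atom 6: C, bond orders sum to 3 (valence 4) → 1 H
  atom 7: C, bond orders sum to 3 (valence 4) → 1 H
  atom 8: O, bond orders sum to 2 (valence 2) → 0 H
  atom 9: C, bond orders sum to 4 (valence 4) → 0 H
  atom 10: S, bond orders sum to 1 (valence 2) → 1 H
  atom 11: C, bond orders sum to 4 (valence 4) → 0 H
  atom 12: C, bond orders sum to 4 (valence 4) → 0 H
  atom 13: N, bond orders sum to 1 (valence 3) → 2 H
  atom 14: O, bond orders sum to 2 (valence 2) → 0 H
  atom 15: C, bond orders sum to 4 (valence 4) → 0 H
  atom 16: O, bond orders sum to 2 (valence 2) → 0 H
  atom 17: C, bond orders sum to 2 (valence 4) → 2 H
  atom 18: C, bond orders sum to 4 (valence 4) → 0 H
  atom 19: C, bond orders sum to 4 (valence 4) → 0 H
  atom 20: C, bond orders sum to 3 (valence 4) → 1 H
  atom 21: O, bond orders sum to 2 (valence 2) → 0 H
Total hydrogens: 13.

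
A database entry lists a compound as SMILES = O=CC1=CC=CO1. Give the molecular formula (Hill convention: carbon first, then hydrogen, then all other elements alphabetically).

C5H4O2

Walk through each heavy atom and fill implicit hydrogens from standard valence (C 4, N 3, O 2, S 2, halogen 1):
  atom 1: O, bond orders sum to 2 (valence 2) → 0 H
  atom 2: C, bond orders sum to 3 (valence 4) → 1 H
  atom 3: C, bond orders sum to 4 (valence 4) → 0 H
  atom 4: C, bond orders sum to 3 (valence 4) → 1 H
  atom 5: C, bond orders sum to 3 (valence 4) → 1 H
  atom 6: C, bond orders sum to 3 (valence 4) → 1 H
  atom 7: O, bond orders sum to 2 (valence 2) → 0 H
Totals → C:5, H:4, O:2.
In Hill order: C5H4O2.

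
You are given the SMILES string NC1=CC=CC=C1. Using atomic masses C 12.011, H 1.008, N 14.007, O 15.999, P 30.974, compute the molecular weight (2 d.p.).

First, the molecular formula is C6H7N (counting implicit H from valence).
  C: 6 × 12.011 = 72.066
  H: 7 × 1.008 = 7.056
  N: 1 × 14.007 = 14.007
Sum: 6×12.011 + 7×1.008 + 1×14.007 = 93.129 → 93.13 g/mol.

93.13 g/mol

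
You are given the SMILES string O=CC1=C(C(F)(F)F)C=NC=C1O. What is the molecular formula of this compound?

Walk through each heavy atom and fill implicit hydrogens from standard valence (C 4, N 3, O 2, S 2, halogen 1):
  atom 1: O, bond orders sum to 2 (valence 2) → 0 H
  atom 2: C, bond orders sum to 3 (valence 4) → 1 H
  atom 3: C, bond orders sum to 4 (valence 4) → 0 H
  atom 4: C, bond orders sum to 4 (valence 4) → 0 H
  atom 5: C, bond orders sum to 4 (valence 4) → 0 H
  atom 6: F (halogen, monovalent) → 0 H
  atom 7: F (halogen, monovalent) → 0 H
  atom 8: F (halogen, monovalent) → 0 H
  atom 9: C, bond orders sum to 3 (valence 4) → 1 H
  atom 10: N, bond orders sum to 3 (valence 3) → 0 H
  atom 11: C, bond orders sum to 3 (valence 4) → 1 H
  atom 12: C, bond orders sum to 4 (valence 4) → 0 H
  atom 13: O, bond orders sum to 1 (valence 2) → 1 H
Totals → C:7, H:4, F:3, N:1, O:2.

C7H4F3NO2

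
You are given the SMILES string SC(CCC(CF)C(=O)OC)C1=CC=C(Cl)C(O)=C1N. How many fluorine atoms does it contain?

1

Scan the SMILES for F atoms (remember two-letter symbols like Cl and Br are single atoms).
Fluorine count: 1.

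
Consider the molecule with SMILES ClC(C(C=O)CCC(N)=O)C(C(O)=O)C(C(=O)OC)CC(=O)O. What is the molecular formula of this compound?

Walk through each heavy atom and fill implicit hydrogens from standard valence (C 4, N 3, O 2, S 2, halogen 1):
  atom 1: Cl (halogen, monovalent) → 0 H
  atom 2: C, bond orders sum to 3 (valence 4) → 1 H
  atom 3: C, bond orders sum to 3 (valence 4) → 1 H
  atom 4: C, bond orders sum to 3 (valence 4) → 1 H
  atom 5: O, bond orders sum to 2 (valence 2) → 0 H
  atom 6: C, bond orders sum to 2 (valence 4) → 2 H
  atom 7: C, bond orders sum to 2 (valence 4) → 2 H
  atom 8: C, bond orders sum to 4 (valence 4) → 0 H
  atom 9: N, bond orders sum to 1 (valence 3) → 2 H
  atom 10: O, bond orders sum to 2 (valence 2) → 0 H
  atom 11: C, bond orders sum to 3 (valence 4) → 1 H
  atom 12: C, bond orders sum to 4 (valence 4) → 0 H
  atom 13: O, bond orders sum to 1 (valence 2) → 1 H
  atom 14: O, bond orders sum to 2 (valence 2) → 0 H
  atom 15: C, bond orders sum to 3 (valence 4) → 1 H
  atom 16: C, bond orders sum to 4 (valence 4) → 0 H
  atom 17: O, bond orders sum to 2 (valence 2) → 0 H
  atom 18: O, bond orders sum to 2 (valence 2) → 0 H
  atom 19: C, bond orders sum to 1 (valence 4) → 3 H
  atom 20: C, bond orders sum to 2 (valence 4) → 2 H
  atom 21: C, bond orders sum to 4 (valence 4) → 0 H
  atom 22: O, bond orders sum to 2 (valence 2) → 0 H
  atom 23: O, bond orders sum to 1 (valence 2) → 1 H
Totals → C:13, H:18, Cl:1, N:1, O:8.
In Hill order: C13H18ClNO8.

C13H18ClNO8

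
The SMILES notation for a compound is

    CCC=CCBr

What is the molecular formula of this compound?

Walk through each heavy atom and fill implicit hydrogens from standard valence (C 4, N 3, O 2, S 2, halogen 1):
  atom 1: C, bond orders sum to 1 (valence 4) → 3 H
  atom 2: C, bond orders sum to 2 (valence 4) → 2 H
  atom 3: C, bond orders sum to 3 (valence 4) → 1 H
  atom 4: C, bond orders sum to 3 (valence 4) → 1 H
  atom 5: C, bond orders sum to 2 (valence 4) → 2 H
  atom 6: Br (halogen, monovalent) → 0 H
Totals → C:5, H:9, Br:1.
In Hill order: C5H9Br.

C5H9Br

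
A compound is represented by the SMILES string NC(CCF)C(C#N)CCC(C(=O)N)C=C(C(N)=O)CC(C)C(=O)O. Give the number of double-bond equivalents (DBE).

Degree of unsaturation = (number of rings) + (number of π bonds).
Ring closures in the SMILES: 0.
π bonds: 4 double bonds (each 1 DoU), 1 triple bond (each 2 DoU) → 6 DoU from unsaturation.
Total DoU = 0 + 6 = 6.

6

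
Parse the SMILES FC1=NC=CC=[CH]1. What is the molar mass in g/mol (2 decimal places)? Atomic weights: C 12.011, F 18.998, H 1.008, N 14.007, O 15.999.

First, the molecular formula is C5H4FN (counting implicit H from valence).
  C: 5 × 12.011 = 60.055
  F: 1 × 18.998 = 18.998
  H: 4 × 1.008 = 4.032
  N: 1 × 14.007 = 14.007
Sum: 5×12.011 + 1×18.998 + 4×1.008 + 1×14.007 = 97.092 → 97.09 g/mol.

97.09 g/mol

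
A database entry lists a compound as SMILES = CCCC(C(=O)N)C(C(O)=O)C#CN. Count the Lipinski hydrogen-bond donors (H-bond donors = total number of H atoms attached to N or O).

Donors: find every N or O and count the H atoms it carries.
  atom 6 (O): bond orders sum to 2 → 0 H
  atom 7 (N): bond orders sum to 1 → 2 H
  atom 10 (O): bond orders sum to 1 → 1 H
  atom 11 (O): bond orders sum to 2 → 0 H
  atom 14 (N): bond orders sum to 1 → 2 H
Lipinski HBD = 5.

5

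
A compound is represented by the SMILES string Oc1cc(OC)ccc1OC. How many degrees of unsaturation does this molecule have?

4

Molecular formula: C8H10O3.
DoU = (2C + 2 + N − H − X) / 2, where X is the halogen count and O/S are ignored.
    = (2·8 + 2 + 0 − 10 − 0) / 2 = 8 / 2 = 4.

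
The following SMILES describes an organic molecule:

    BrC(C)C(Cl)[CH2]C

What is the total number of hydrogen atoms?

Walk through each heavy atom and fill implicit hydrogens from standard valence (C 4, N 3, O 2, S 2, halogen 1):
  atom 1: Br (halogen, monovalent) → 0 H
  atom 2: C, bond orders sum to 3 (valence 4) → 1 H
  atom 3: C, bond orders sum to 1 (valence 4) → 3 H
  atom 4: C, bond orders sum to 3 (valence 4) → 1 H
  atom 5: Cl (halogen, monovalent) → 0 H
  atom 6: C with explicit H count 2
  atom 7: C, bond orders sum to 1 (valence 4) → 3 H
Total hydrogens: 10.

10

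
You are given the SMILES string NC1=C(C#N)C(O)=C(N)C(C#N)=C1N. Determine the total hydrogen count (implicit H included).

7

Walk through each heavy atom and fill implicit hydrogens from standard valence (C 4, N 3, O 2, S 2, halogen 1):
  atom 1: N, bond orders sum to 1 (valence 3) → 2 H
  atom 2: C, bond orders sum to 4 (valence 4) → 0 H
  atom 3: C, bond orders sum to 4 (valence 4) → 0 H
  atom 4: C, bond orders sum to 4 (valence 4) → 0 H
  atom 5: N, bond orders sum to 3 (valence 3) → 0 H
  atom 6: C, bond orders sum to 4 (valence 4) → 0 H
  atom 7: O, bond orders sum to 1 (valence 2) → 1 H
  atom 8: C, bond orders sum to 4 (valence 4) → 0 H
  atom 9: N, bond orders sum to 1 (valence 3) → 2 H
  atom 10: C, bond orders sum to 4 (valence 4) → 0 H
  atom 11: C, bond orders sum to 4 (valence 4) → 0 H
  atom 12: N, bond orders sum to 3 (valence 3) → 0 H
  atom 13: C, bond orders sum to 4 (valence 4) → 0 H
  atom 14: N, bond orders sum to 1 (valence 3) → 2 H
Total hydrogens: 7.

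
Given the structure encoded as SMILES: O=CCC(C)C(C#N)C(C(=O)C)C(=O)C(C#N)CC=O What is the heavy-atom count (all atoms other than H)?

20

Every atom symbol written in the SMILES (organic subset) is one heavy atom; implicit H are not written.
Heavy atoms by element → C:14, N:2, O:4.
Total: 20.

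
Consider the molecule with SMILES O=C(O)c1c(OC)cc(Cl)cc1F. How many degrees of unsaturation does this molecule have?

5

Molecular formula: C8H6ClFO3.
DoU = (2C + 2 + N − H − X) / 2, where X is the halogen count and O/S are ignored.
    = (2·8 + 2 + 0 − 6 − 2) / 2 = 10 / 2 = 5.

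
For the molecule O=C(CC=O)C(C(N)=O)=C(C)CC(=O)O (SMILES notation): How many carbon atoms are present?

9

Count every carbon token in the SMILES (each C, including those in ring-closure positions and inside branches).
Carbon count: 9.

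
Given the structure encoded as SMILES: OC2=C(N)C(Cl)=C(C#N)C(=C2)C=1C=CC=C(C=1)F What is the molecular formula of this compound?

Walk through each heavy atom and fill implicit hydrogens from standard valence (C 4, N 3, O 2, S 2, halogen 1):
  atom 1: O, bond orders sum to 1 (valence 2) → 1 H
  atom 2: C, bond orders sum to 4 (valence 4) → 0 H
  atom 3: C, bond orders sum to 4 (valence 4) → 0 H
  atom 4: N, bond orders sum to 1 (valence 3) → 2 H
  atom 5: C, bond orders sum to 4 (valence 4) → 0 H
  atom 6: Cl (halogen, monovalent) → 0 H
  atom 7: C, bond orders sum to 4 (valence 4) → 0 H
  atom 8: C, bond orders sum to 4 (valence 4) → 0 H
  atom 9: N, bond orders sum to 3 (valence 3) → 0 H
  atom 10: C, bond orders sum to 4 (valence 4) → 0 H
  atom 11: C, bond orders sum to 3 (valence 4) → 1 H
  atom 12: C, bond orders sum to 4 (valence 4) → 0 H
  atom 13: C, bond orders sum to 3 (valence 4) → 1 H
  atom 14: C, bond orders sum to 3 (valence 4) → 1 H
  atom 15: C, bond orders sum to 3 (valence 4) → 1 H
  atom 16: C, bond orders sum to 4 (valence 4) → 0 H
  atom 17: C, bond orders sum to 3 (valence 4) → 1 H
  atom 18: F (halogen, monovalent) → 0 H
Totals → C:13, H:8, Cl:1, F:1, N:2, O:1.

C13H8ClFN2O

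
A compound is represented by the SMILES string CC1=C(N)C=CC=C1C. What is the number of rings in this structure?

1

In SMILES, each pair of matching ring-closure digits denotes one ring-closing bond; the number of such bonds equals the number of independent rings.
Ring-closure bonds here: 1.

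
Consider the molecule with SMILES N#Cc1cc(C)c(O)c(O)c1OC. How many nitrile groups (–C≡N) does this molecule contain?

The nitrile motif appears at heavy-atom position 2 in the SMILES.
Other groups present: 1 ether, 2 hydroxyl.
Nitrile count: 1.

1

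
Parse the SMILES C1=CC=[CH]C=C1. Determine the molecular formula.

Walk through each heavy atom and fill implicit hydrogens from standard valence (C 4, N 3, O 2, S 2, halogen 1):
  atom 1: C, bond orders sum to 3 (valence 4) → 1 H
  atom 2: C, bond orders sum to 3 (valence 4) → 1 H
  atom 3: C, bond orders sum to 3 (valence 4) → 1 H
  atom 4: C with explicit H count 1
  atom 5: C, bond orders sum to 3 (valence 4) → 1 H
  atom 6: C, bond orders sum to 3 (valence 4) → 1 H
Totals → C:6, H:6.

C6H6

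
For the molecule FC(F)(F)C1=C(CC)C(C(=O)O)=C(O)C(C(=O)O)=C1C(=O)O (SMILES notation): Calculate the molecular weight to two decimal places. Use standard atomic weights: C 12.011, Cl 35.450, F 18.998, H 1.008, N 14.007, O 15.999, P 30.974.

322.19 g/mol

First, the molecular formula is C12H9F3O7 (counting implicit H from valence).
  C: 12 × 12.011 = 144.132
  F: 3 × 18.998 = 56.994
  H: 9 × 1.008 = 9.072
  O: 7 × 15.999 = 111.993
Sum: 12×12.011 + 3×18.998 + 9×1.008 + 7×15.999 = 322.191 → 322.19 g/mol.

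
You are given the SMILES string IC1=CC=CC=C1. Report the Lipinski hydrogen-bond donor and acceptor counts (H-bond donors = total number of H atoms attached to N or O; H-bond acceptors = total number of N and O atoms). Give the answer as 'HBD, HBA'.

0, 0

Donors: find every N or O and count the H atoms it carries.
  (no N or O atoms present)
Lipinski HBD = 0.
Acceptors: N atoms = 0, O atoms = 0 → HBA = 0.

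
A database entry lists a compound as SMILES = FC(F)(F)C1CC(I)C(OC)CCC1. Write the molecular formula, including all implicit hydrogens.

Walk through each heavy atom and fill implicit hydrogens from standard valence (C 4, N 3, O 2, S 2, halogen 1):
  atom 1: F (halogen, monovalent) → 0 H
  atom 2: C, bond orders sum to 4 (valence 4) → 0 H
  atom 3: F (halogen, monovalent) → 0 H
  atom 4: F (halogen, monovalent) → 0 H
  atom 5: C, bond orders sum to 3 (valence 4) → 1 H
  atom 6: C, bond orders sum to 2 (valence 4) → 2 H
  atom 7: C, bond orders sum to 3 (valence 4) → 1 H
  atom 8: I (halogen, monovalent) → 0 H
  atom 9: C, bond orders sum to 3 (valence 4) → 1 H
  atom 10: O, bond orders sum to 2 (valence 2) → 0 H
  atom 11: C, bond orders sum to 1 (valence 4) → 3 H
  atom 12: C, bond orders sum to 2 (valence 4) → 2 H
  atom 13: C, bond orders sum to 2 (valence 4) → 2 H
  atom 14: C, bond orders sum to 2 (valence 4) → 2 H
Totals → C:9, H:14, F:3, I:1, O:1.
In Hill order: C9H14F3IO.

C9H14F3IO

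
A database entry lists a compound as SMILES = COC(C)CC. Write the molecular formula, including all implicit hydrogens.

C5H12O

Walk through each heavy atom and fill implicit hydrogens from standard valence (C 4, N 3, O 2, S 2, halogen 1):
  atom 1: C, bond orders sum to 1 (valence 4) → 3 H
  atom 2: O, bond orders sum to 2 (valence 2) → 0 H
  atom 3: C, bond orders sum to 3 (valence 4) → 1 H
  atom 4: C, bond orders sum to 1 (valence 4) → 3 H
  atom 5: C, bond orders sum to 2 (valence 4) → 2 H
  atom 6: C, bond orders sum to 1 (valence 4) → 3 H
Totals → C:5, H:12, O:1.
In Hill order: C5H12O.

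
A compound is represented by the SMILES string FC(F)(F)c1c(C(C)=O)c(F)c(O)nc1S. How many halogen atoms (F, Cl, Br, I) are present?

4

Halogen atoms appear at heavy-atom positions 1, 3, 4, 11 (4×F).
Other groups present: 1 hydroxyl, 1 ketone, 1 thiol.
Halogen count: 4.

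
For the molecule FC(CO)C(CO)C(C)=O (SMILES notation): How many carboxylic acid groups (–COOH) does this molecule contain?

Scan the SMILES for the carboxylic acid motif — none present.
Groups that are present: 2 hydroxyl, 1 ketone.

0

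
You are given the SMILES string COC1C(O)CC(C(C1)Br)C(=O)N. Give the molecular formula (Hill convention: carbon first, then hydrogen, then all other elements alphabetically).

C8H14BrNO3

Walk through each heavy atom and fill implicit hydrogens from standard valence (C 4, N 3, O 2, S 2, halogen 1):
  atom 1: C, bond orders sum to 1 (valence 4) → 3 H
  atom 2: O, bond orders sum to 2 (valence 2) → 0 H
  atom 3: C, bond orders sum to 3 (valence 4) → 1 H
  atom 4: C, bond orders sum to 3 (valence 4) → 1 H
  atom 5: O, bond orders sum to 1 (valence 2) → 1 H
  atom 6: C, bond orders sum to 2 (valence 4) → 2 H
  atom 7: C, bond orders sum to 3 (valence 4) → 1 H
  atom 8: C, bond orders sum to 3 (valence 4) → 1 H
  atom 9: C, bond orders sum to 2 (valence 4) → 2 H
  atom 10: Br (halogen, monovalent) → 0 H
  atom 11: C, bond orders sum to 4 (valence 4) → 0 H
  atom 12: O, bond orders sum to 2 (valence 2) → 0 H
  atom 13: N, bond orders sum to 1 (valence 3) → 2 H
Totals → C:8, H:14, Br:1, N:1, O:3.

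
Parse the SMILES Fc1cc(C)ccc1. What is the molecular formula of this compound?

C7H7F

Walk through each heavy atom and fill implicit hydrogens from standard valence (C 4, N 3, O 2, S 2, halogen 1); for lowercase aromatic atoms, an aromatic c carries 1 H when it has two neighbours and 0 H with three, and aromatic n carries 0 H:
  atom 1: F (halogen, monovalent) → 0 H
  atom 2: aromatic c, 3 neighbours → 0 H
  atom 3: aromatic c, 2 neighbours → 1 H
  atom 4: aromatic c, 3 neighbours → 0 H
  atom 5: C, bond orders sum to 1 (valence 4) → 3 H
  atom 6: aromatic c, 2 neighbours → 1 H
  atom 7: aromatic c, 2 neighbours → 1 H
  atom 8: aromatic c, 2 neighbours → 1 H
Totals → C:7, H:7, F:1.
In Hill order: C7H7F.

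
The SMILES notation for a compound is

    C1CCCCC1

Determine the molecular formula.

Walk through each heavy atom and fill implicit hydrogens from standard valence (C 4, N 3, O 2, S 2, halogen 1):
  atom 1: C, bond orders sum to 2 (valence 4) → 2 H
  atom 2: C, bond orders sum to 2 (valence 4) → 2 H
  atom 3: C, bond orders sum to 2 (valence 4) → 2 H
  atom 4: C, bond orders sum to 2 (valence 4) → 2 H
  atom 5: C, bond orders sum to 2 (valence 4) → 2 H
  atom 6: C, bond orders sum to 2 (valence 4) → 2 H
Totals → C:6, H:12.
In Hill order: C6H12.

C6H12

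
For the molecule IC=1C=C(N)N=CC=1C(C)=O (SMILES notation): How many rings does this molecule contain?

In SMILES, each pair of matching ring-closure digits denotes one ring-closing bond; the number of such bonds equals the number of independent rings.
Ring-closure bonds here: 1.

1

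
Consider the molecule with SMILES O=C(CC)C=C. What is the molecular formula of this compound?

Walk through each heavy atom and fill implicit hydrogens from standard valence (C 4, N 3, O 2, S 2, halogen 1):
  atom 1: O, bond orders sum to 2 (valence 2) → 0 H
  atom 2: C, bond orders sum to 4 (valence 4) → 0 H
  atom 3: C, bond orders sum to 2 (valence 4) → 2 H
  atom 4: C, bond orders sum to 1 (valence 4) → 3 H
  atom 5: C, bond orders sum to 3 (valence 4) → 1 H
  atom 6: C, bond orders sum to 2 (valence 4) → 2 H
Totals → C:5, H:8, O:1.

C5H8O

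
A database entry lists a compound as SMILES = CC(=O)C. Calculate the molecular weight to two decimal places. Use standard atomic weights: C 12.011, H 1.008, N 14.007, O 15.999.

First, the molecular formula is C3H6O (counting implicit H from valence).
  C: 3 × 12.011 = 36.033
  H: 6 × 1.008 = 6.048
  O: 1 × 15.999 = 15.999
Sum: 3×12.011 + 6×1.008 + 1×15.999 = 58.080 → 58.08 g/mol.

58.08 g/mol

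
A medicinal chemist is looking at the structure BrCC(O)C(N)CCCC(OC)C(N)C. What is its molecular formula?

Walk through each heavy atom and fill implicit hydrogens from standard valence (C 4, N 3, O 2, S 2, halogen 1):
  atom 1: Br (halogen, monovalent) → 0 H
  atom 2: C, bond orders sum to 2 (valence 4) → 2 H
  atom 3: C, bond orders sum to 3 (valence 4) → 1 H
  atom 4: O, bond orders sum to 1 (valence 2) → 1 H
  atom 5: C, bond orders sum to 3 (valence 4) → 1 H
  atom 6: N, bond orders sum to 1 (valence 3) → 2 H
  atom 7: C, bond orders sum to 2 (valence 4) → 2 H
  atom 8: C, bond orders sum to 2 (valence 4) → 2 H
  atom 9: C, bond orders sum to 2 (valence 4) → 2 H
  atom 10: C, bond orders sum to 3 (valence 4) → 1 H
  atom 11: O, bond orders sum to 2 (valence 2) → 0 H
  atom 12: C, bond orders sum to 1 (valence 4) → 3 H
  atom 13: C, bond orders sum to 3 (valence 4) → 1 H
  atom 14: N, bond orders sum to 1 (valence 3) → 2 H
  atom 15: C, bond orders sum to 1 (valence 4) → 3 H
Totals → C:10, H:23, Br:1, N:2, O:2.

C10H23BrN2O2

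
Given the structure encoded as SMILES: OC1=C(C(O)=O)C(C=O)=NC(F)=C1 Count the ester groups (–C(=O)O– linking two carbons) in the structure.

0

Scan the SMILES for the ester motif — none present.
Groups that are present: 1 aldehyde, 1 carboxylic acid, 1 hydroxyl.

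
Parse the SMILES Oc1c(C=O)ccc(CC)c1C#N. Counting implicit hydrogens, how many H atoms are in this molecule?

9

Walk through each heavy atom and fill implicit hydrogens from standard valence (C 4, N 3, O 2, S 2, halogen 1); for lowercase aromatic atoms, an aromatic c carries 1 H when it has two neighbours and 0 H with three, and aromatic n carries 0 H:
  atom 1: O, bond orders sum to 1 (valence 2) → 1 H
  atom 2: aromatic c, 3 neighbours → 0 H
  atom 3: aromatic c, 3 neighbours → 0 H
  atom 4: C, bond orders sum to 3 (valence 4) → 1 H
  atom 5: O, bond orders sum to 2 (valence 2) → 0 H
  atom 6: aromatic c, 2 neighbours → 1 H
  atom 7: aromatic c, 2 neighbours → 1 H
  atom 8: aromatic c, 3 neighbours → 0 H
  atom 9: C, bond orders sum to 2 (valence 4) → 2 H
  atom 10: C, bond orders sum to 1 (valence 4) → 3 H
  atom 11: aromatic c, 3 neighbours → 0 H
  atom 12: C, bond orders sum to 4 (valence 4) → 0 H
  atom 13: N, bond orders sum to 3 (valence 3) → 0 H
Total hydrogens: 9.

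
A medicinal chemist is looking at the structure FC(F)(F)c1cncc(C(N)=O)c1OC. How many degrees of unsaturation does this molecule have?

5

Molecular formula: C8H7F3N2O2.
DoU = (2C + 2 + N − H − X) / 2, where X is the halogen count and O/S are ignored.
    = (2·8 + 2 + 2 − 7 − 3) / 2 = 10 / 2 = 5.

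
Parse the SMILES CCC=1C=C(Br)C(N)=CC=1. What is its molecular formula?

C8H10BrN

Walk through each heavy atom and fill implicit hydrogens from standard valence (C 4, N 3, O 2, S 2, halogen 1):
  atom 1: C, bond orders sum to 1 (valence 4) → 3 H
  atom 2: C, bond orders sum to 2 (valence 4) → 2 H
  atom 3: C, bond orders sum to 4 (valence 4) → 0 H
  atom 4: C, bond orders sum to 3 (valence 4) → 1 H
  atom 5: C, bond orders sum to 4 (valence 4) → 0 H
  atom 6: Br (halogen, monovalent) → 0 H
  atom 7: C, bond orders sum to 4 (valence 4) → 0 H
  atom 8: N, bond orders sum to 1 (valence 3) → 2 H
  atom 9: C, bond orders sum to 3 (valence 4) → 1 H
  atom 10: C, bond orders sum to 3 (valence 4) → 1 H
Totals → C:8, H:10, Br:1, N:1.
In Hill order: C8H10BrN.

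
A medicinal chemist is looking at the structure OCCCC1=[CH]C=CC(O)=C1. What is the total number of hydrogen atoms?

12

Walk through each heavy atom and fill implicit hydrogens from standard valence (C 4, N 3, O 2, S 2, halogen 1):
  atom 1: O, bond orders sum to 1 (valence 2) → 1 H
  atom 2: C, bond orders sum to 2 (valence 4) → 2 H
  atom 3: C, bond orders sum to 2 (valence 4) → 2 H
  atom 4: C, bond orders sum to 2 (valence 4) → 2 H
  atom 5: C, bond orders sum to 4 (valence 4) → 0 H
  atom 6: C with explicit H count 1
  atom 7: C, bond orders sum to 3 (valence 4) → 1 H
  atom 8: C, bond orders sum to 3 (valence 4) → 1 H
  atom 9: C, bond orders sum to 4 (valence 4) → 0 H
  atom 10: O, bond orders sum to 1 (valence 2) → 1 H
  atom 11: C, bond orders sum to 3 (valence 4) → 1 H
Total hydrogens: 12.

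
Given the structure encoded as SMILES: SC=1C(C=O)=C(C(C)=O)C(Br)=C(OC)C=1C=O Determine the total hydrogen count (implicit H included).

Walk through each heavy atom and fill implicit hydrogens from standard valence (C 4, N 3, O 2, S 2, halogen 1):
  atom 1: S, bond orders sum to 1 (valence 2) → 1 H
  atom 2: C, bond orders sum to 4 (valence 4) → 0 H
  atom 3: C, bond orders sum to 4 (valence 4) → 0 H
  atom 4: C, bond orders sum to 3 (valence 4) → 1 H
  atom 5: O, bond orders sum to 2 (valence 2) → 0 H
  atom 6: C, bond orders sum to 4 (valence 4) → 0 H
  atom 7: C, bond orders sum to 4 (valence 4) → 0 H
  atom 8: C, bond orders sum to 1 (valence 4) → 3 H
  atom 9: O, bond orders sum to 2 (valence 2) → 0 H
  atom 10: C, bond orders sum to 4 (valence 4) → 0 H
  atom 11: Br (halogen, monovalent) → 0 H
  atom 12: C, bond orders sum to 4 (valence 4) → 0 H
  atom 13: O, bond orders sum to 2 (valence 2) → 0 H
  atom 14: C, bond orders sum to 1 (valence 4) → 3 H
  atom 15: C, bond orders sum to 4 (valence 4) → 0 H
  atom 16: C, bond orders sum to 3 (valence 4) → 1 H
  atom 17: O, bond orders sum to 2 (valence 2) → 0 H
Total hydrogens: 9.

9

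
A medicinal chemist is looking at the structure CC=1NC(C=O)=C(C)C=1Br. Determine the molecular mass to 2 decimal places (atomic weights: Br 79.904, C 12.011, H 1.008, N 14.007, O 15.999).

First, the molecular formula is C7H8BrNO (counting implicit H from valence).
  Br: 1 × 79.904 = 79.904
  C: 7 × 12.011 = 84.077
  H: 8 × 1.008 = 8.064
  N: 1 × 14.007 = 14.007
  O: 1 × 15.999 = 15.999
Sum: 1×79.904 + 7×12.011 + 8×1.008 + 1×14.007 + 1×15.999 = 202.051 → 202.05 g/mol.

202.05 g/mol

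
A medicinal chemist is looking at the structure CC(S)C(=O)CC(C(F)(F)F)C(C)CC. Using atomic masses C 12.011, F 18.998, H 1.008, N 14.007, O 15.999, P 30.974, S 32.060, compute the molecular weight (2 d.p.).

242.30 g/mol

First, the molecular formula is C10H17F3OS (counting implicit H from valence).
  C: 10 × 12.011 = 120.110
  F: 3 × 18.998 = 56.994
  H: 17 × 1.008 = 17.136
  O: 1 × 15.999 = 15.999
  S: 1 × 32.060 = 32.060
Sum: 10×12.011 + 3×18.998 + 17×1.008 + 1×15.999 + 1×32.060 = 242.299 → 242.30 g/mol.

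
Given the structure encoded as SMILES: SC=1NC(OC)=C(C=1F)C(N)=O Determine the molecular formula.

Walk through each heavy atom and fill implicit hydrogens from standard valence (C 4, N 3, O 2, S 2, halogen 1):
  atom 1: S, bond orders sum to 1 (valence 2) → 1 H
  atom 2: C, bond orders sum to 4 (valence 4) → 0 H
  atom 3: N, bond orders sum to 2 (valence 3) → 1 H
  atom 4: C, bond orders sum to 4 (valence 4) → 0 H
  atom 5: O, bond orders sum to 2 (valence 2) → 0 H
  atom 6: C, bond orders sum to 1 (valence 4) → 3 H
  atom 7: C, bond orders sum to 4 (valence 4) → 0 H
  atom 8: C, bond orders sum to 4 (valence 4) → 0 H
  atom 9: F (halogen, monovalent) → 0 H
  atom 10: C, bond orders sum to 4 (valence 4) → 0 H
  atom 11: N, bond orders sum to 1 (valence 3) → 2 H
  atom 12: O, bond orders sum to 2 (valence 2) → 0 H
Totals → C:6, H:7, F:1, N:2, O:2, S:1.

C6H7FN2O2S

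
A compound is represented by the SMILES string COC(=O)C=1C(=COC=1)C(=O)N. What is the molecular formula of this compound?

Walk through each heavy atom and fill implicit hydrogens from standard valence (C 4, N 3, O 2, S 2, halogen 1):
  atom 1: C, bond orders sum to 1 (valence 4) → 3 H
  atom 2: O, bond orders sum to 2 (valence 2) → 0 H
  atom 3: C, bond orders sum to 4 (valence 4) → 0 H
  atom 4: O, bond orders sum to 2 (valence 2) → 0 H
  atom 5: C, bond orders sum to 4 (valence 4) → 0 H
  atom 6: C, bond orders sum to 4 (valence 4) → 0 H
  atom 7: C, bond orders sum to 3 (valence 4) → 1 H
  atom 8: O, bond orders sum to 2 (valence 2) → 0 H
  atom 9: C, bond orders sum to 3 (valence 4) → 1 H
  atom 10: C, bond orders sum to 4 (valence 4) → 0 H
  atom 11: O, bond orders sum to 2 (valence 2) → 0 H
  atom 12: N, bond orders sum to 1 (valence 3) → 2 H
Totals → C:7, H:7, N:1, O:4.

C7H7NO4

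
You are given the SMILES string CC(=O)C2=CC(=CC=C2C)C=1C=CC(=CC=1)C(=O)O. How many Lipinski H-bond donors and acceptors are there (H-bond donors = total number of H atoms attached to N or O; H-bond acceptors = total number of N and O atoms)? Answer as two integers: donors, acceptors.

1, 3

Donors: find every N or O and count the H atoms it carries.
  atom 3 (O): bond orders sum to 2 → 0 H
  atom 18 (O): bond orders sum to 2 → 0 H
  atom 19 (O): bond orders sum to 1 → 1 H
Lipinski HBD = 1.
Acceptors: N atoms = 0, O atoms = 3 → HBA = 3.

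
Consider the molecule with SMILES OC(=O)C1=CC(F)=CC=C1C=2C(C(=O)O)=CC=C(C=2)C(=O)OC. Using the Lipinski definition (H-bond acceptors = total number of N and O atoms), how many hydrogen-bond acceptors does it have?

N atoms: 0; O atoms: 6.
Lipinski HBA = 0 + 6 = 6.

6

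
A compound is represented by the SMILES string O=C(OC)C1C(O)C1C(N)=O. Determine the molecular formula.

Walk through each heavy atom and fill implicit hydrogens from standard valence (C 4, N 3, O 2, S 2, halogen 1):
  atom 1: O, bond orders sum to 2 (valence 2) → 0 H
  atom 2: C, bond orders sum to 4 (valence 4) → 0 H
  atom 3: O, bond orders sum to 2 (valence 2) → 0 H
  atom 4: C, bond orders sum to 1 (valence 4) → 3 H
  atom 5: C, bond orders sum to 3 (valence 4) → 1 H
  atom 6: C, bond orders sum to 3 (valence 4) → 1 H
  atom 7: O, bond orders sum to 1 (valence 2) → 1 H
  atom 8: C, bond orders sum to 3 (valence 4) → 1 H
  atom 9: C, bond orders sum to 4 (valence 4) → 0 H
  atom 10: N, bond orders sum to 1 (valence 3) → 2 H
  atom 11: O, bond orders sum to 2 (valence 2) → 0 H
Totals → C:6, H:9, N:1, O:4.
In Hill order: C6H9NO4.

C6H9NO4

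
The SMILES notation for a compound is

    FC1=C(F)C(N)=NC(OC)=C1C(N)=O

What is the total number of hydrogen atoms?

Walk through each heavy atom and fill implicit hydrogens from standard valence (C 4, N 3, O 2, S 2, halogen 1):
  atom 1: F (halogen, monovalent) → 0 H
  atom 2: C, bond orders sum to 4 (valence 4) → 0 H
  atom 3: C, bond orders sum to 4 (valence 4) → 0 H
  atom 4: F (halogen, monovalent) → 0 H
  atom 5: C, bond orders sum to 4 (valence 4) → 0 H
  atom 6: N, bond orders sum to 1 (valence 3) → 2 H
  atom 7: N, bond orders sum to 3 (valence 3) → 0 H
  atom 8: C, bond orders sum to 4 (valence 4) → 0 H
  atom 9: O, bond orders sum to 2 (valence 2) → 0 H
  atom 10: C, bond orders sum to 1 (valence 4) → 3 H
  atom 11: C, bond orders sum to 4 (valence 4) → 0 H
  atom 12: C, bond orders sum to 4 (valence 4) → 0 H
  atom 13: N, bond orders sum to 1 (valence 3) → 2 H
  atom 14: O, bond orders sum to 2 (valence 2) → 0 H
Total hydrogens: 7.

7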